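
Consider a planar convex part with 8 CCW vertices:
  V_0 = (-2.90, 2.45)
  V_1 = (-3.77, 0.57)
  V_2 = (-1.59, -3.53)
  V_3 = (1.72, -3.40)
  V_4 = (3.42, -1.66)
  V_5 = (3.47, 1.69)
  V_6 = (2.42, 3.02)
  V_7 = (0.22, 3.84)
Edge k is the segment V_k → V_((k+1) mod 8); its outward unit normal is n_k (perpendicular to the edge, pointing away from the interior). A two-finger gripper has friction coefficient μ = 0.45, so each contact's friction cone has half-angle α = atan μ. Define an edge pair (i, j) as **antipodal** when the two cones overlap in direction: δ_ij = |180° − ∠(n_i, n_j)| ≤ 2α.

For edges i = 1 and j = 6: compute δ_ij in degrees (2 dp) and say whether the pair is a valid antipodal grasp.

α = atan 0.45 = 24.23°;  2α = 48.46°
edge 1: e_1 = (+2.18, -4.10);  n_1 = (-0.8829, -0.4695)
edge 6: e_6 = (-2.20, +0.82);  n_6 = (+0.3493, +0.9370)
∠(n_1, n_6) = 138.44°
δ = |180° − 138.44°| = 41.56°
41.56° ≤ 2α = 48.46°  →  valid

δ = 41.56°, valid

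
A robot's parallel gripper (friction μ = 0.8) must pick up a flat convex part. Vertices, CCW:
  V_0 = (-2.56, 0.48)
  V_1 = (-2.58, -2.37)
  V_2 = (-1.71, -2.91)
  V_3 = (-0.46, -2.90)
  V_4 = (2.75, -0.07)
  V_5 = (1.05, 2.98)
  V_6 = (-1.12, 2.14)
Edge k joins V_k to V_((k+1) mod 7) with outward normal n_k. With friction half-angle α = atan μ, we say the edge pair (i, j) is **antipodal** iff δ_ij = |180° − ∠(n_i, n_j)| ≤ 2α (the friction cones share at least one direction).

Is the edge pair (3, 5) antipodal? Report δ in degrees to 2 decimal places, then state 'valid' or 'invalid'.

δ = 20.24°, valid

α = atan 0.8 = 38.66°;  2α = 77.32°
edge 3: e_3 = (+3.21, +2.83);  n_3 = (+0.6613, -0.7501)
edge 5: e_5 = (-2.17, -0.84);  n_5 = (-0.3610, +0.9326)
∠(n_3, n_5) = 159.76°
δ = |180° − 159.76°| = 20.24°
20.24° ≤ 2α = 77.32°  →  valid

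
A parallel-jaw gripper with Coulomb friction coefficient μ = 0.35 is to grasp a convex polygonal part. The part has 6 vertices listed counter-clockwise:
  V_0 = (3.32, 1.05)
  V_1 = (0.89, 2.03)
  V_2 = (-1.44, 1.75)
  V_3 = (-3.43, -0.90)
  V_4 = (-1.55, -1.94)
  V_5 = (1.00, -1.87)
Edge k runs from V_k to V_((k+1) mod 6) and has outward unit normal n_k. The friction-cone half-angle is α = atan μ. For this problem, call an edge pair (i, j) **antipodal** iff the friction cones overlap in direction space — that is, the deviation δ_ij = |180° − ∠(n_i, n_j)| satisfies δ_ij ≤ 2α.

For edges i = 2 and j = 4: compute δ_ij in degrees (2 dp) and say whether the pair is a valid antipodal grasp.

δ = 51.52°, invalid

α = atan 0.35 = 19.29°;  2α = 38.58°
edge 2: e_2 = (-1.99, -2.65);  n_2 = (-0.7996, +0.6005)
edge 4: e_4 = (+2.55, +0.07);  n_4 = (+0.0274, -0.9996)
∠(n_2, n_4) = 128.48°
δ = |180° − 128.48°| = 51.52°
51.52° > 2α = 38.58°  →  invalid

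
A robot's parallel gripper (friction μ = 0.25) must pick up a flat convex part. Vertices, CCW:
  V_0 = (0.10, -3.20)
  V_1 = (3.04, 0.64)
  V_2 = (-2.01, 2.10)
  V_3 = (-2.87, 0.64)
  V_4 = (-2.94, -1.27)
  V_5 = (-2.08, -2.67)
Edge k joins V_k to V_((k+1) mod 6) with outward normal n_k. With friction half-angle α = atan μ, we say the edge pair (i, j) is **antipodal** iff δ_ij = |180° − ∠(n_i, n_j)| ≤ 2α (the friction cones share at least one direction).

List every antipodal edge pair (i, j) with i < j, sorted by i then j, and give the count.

count = 2; pairs: (0,2), (1,5)

α = atan 0.25 = 14.04°;  2α = 28.07°
n_0 = (+0.7940, -0.6079)
n_1 = (+0.2777, +0.9607)
n_2 = (-0.8616, +0.5075)
n_3 = (-0.9993, +0.0366)
n_4 = (-0.8521, -0.5234)
n_5 = (-0.2362, -0.9717)
  (0,1): δ = 68.69°  ·
  (0,2): δ = 6.94°  ✓
  (0,3): δ = 35.34°  ·
  (0,4): δ = 69.00°  ·
  (0,5): δ = 113.77°  ·
  (1,2): δ = 104.37°  ·
  (1,3): δ = 75.97°  ·
  (1,4): δ = 42.31°  ·
  (1,5): δ = 2.46°  ✓
  (2,3): δ = 151.60°  ·
  (2,4): δ = 117.94°  ·
  (2,5): δ = 73.16°  ·
  (3,4): δ = 146.34°  ·
  (3,5): δ = 101.57°  ·
  (4,5): δ = 135.23°  ·
antipodal pairs: 2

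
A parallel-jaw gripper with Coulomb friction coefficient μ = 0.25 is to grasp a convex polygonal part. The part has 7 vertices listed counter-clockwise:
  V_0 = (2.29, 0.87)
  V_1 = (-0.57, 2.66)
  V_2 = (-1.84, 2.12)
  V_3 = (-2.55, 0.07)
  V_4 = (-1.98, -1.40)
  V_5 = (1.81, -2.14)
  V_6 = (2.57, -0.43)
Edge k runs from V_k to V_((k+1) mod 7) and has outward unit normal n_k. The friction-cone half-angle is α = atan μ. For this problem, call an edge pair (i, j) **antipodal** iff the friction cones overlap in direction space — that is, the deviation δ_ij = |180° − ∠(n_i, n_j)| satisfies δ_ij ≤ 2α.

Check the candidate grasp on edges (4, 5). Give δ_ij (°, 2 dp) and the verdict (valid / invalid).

α = atan 0.25 = 14.04°;  2α = 28.07°
edge 4: e_4 = (+3.79, -0.74);  n_4 = (-0.1916, -0.9815)
edge 5: e_5 = (+0.76, +1.71);  n_5 = (+0.9138, -0.4061)
∠(n_4, n_5) = 77.09°
δ = |180° − 77.09°| = 102.91°
102.91° > 2α = 28.07°  →  invalid

δ = 102.91°, invalid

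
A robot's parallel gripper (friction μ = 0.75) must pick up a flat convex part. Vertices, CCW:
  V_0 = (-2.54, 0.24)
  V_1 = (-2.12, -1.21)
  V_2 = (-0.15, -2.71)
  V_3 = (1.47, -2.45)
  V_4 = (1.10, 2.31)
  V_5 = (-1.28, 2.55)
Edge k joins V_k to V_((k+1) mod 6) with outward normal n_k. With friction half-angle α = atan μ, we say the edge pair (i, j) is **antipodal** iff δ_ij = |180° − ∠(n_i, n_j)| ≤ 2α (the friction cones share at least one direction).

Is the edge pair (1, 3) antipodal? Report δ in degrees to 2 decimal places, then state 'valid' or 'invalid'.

α = atan 0.75 = 36.87°;  2α = 73.74°
edge 1: e_1 = (+1.97, -1.50);  n_1 = (-0.6058, -0.7956)
edge 3: e_3 = (-0.37, +4.76);  n_3 = (+0.9970, +0.0775)
∠(n_1, n_3) = 131.73°
δ = |180° − 131.73°| = 48.27°
48.27° ≤ 2α = 73.74°  →  valid

δ = 48.27°, valid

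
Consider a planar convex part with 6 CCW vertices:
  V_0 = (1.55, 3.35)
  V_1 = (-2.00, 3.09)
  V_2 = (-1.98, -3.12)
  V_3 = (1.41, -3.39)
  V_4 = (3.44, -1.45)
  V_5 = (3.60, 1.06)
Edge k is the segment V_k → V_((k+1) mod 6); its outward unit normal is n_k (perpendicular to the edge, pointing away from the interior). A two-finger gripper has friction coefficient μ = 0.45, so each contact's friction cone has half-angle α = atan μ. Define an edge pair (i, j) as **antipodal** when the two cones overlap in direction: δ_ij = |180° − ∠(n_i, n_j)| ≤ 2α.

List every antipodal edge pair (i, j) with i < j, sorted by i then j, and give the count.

count = 6; pairs: (0,2), (0,3), (1,3), (1,4), (1,5), (2,5)

α = atan 0.45 = 24.23°;  2α = 48.46°
n_0 = (-0.0730, +0.9973)
n_1 = (-1.0000, -0.0032)
n_2 = (-0.0794, -0.9968)
n_3 = (+0.6909, -0.7230)
n_4 = (+0.9980, -0.0636)
n_5 = (+0.7451, +0.6670)
  (0,1): δ = 94.00°  ·
  (0,2): δ = 8.74°  ✓
  (0,3): δ = 39.51°  ✓
  (0,4): δ = 82.16°  ·
  (0,5): δ = 127.65°  ·
  (1,2): δ = 94.74°  ·
  (1,3): δ = 46.48°  ✓
  (1,4): δ = 3.83°  ✓
  (1,5): δ = 41.65°  ✓
  (2,3): δ = 131.74°  ·
  (2,4): δ = 89.09°  ·
  (2,5): δ = 43.61°  ✓
  (3,4): δ = 137.35°  ·
  (3,5): δ = 91.87°  ·
  (4,5): δ = 134.52°  ·
antipodal pairs: 6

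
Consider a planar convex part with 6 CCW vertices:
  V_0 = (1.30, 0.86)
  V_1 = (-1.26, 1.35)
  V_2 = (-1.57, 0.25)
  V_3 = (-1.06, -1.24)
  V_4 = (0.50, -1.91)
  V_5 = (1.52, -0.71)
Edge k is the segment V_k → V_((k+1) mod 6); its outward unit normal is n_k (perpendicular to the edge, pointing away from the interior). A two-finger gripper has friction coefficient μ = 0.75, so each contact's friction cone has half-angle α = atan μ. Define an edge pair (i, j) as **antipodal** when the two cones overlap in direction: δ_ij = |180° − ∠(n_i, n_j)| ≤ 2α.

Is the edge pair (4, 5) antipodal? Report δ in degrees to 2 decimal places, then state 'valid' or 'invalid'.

α = atan 0.75 = 36.87°;  2α = 73.74°
edge 4: e_4 = (+1.02, +1.20);  n_4 = (+0.7619, -0.6476)
edge 5: e_5 = (-0.22, +1.57);  n_5 = (+0.9903, +0.1388)
∠(n_4, n_5) = 48.34°
δ = |180° − 48.34°| = 131.66°
131.66° > 2α = 73.74°  →  invalid

δ = 131.66°, invalid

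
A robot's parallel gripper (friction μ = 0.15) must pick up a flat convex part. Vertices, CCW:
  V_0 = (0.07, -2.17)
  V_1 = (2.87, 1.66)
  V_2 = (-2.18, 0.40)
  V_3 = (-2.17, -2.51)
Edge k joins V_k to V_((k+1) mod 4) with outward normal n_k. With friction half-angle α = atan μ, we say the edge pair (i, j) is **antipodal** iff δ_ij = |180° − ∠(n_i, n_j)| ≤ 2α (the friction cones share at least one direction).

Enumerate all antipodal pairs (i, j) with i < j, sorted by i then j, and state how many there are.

count = 1; pairs: (1,3)

α = atan 0.15 = 8.53°;  2α = 17.06°
n_0 = (+0.8073, -0.5902)
n_1 = (-0.2421, +0.9703)
n_2 = (-1.0000, -0.0034)
n_3 = (+0.1501, -0.9887)
  (0,1): δ = 39.82°  ·
  (0,2): δ = 36.37°  ·
  (0,3): δ = 134.80°  ·
  (1,2): δ = 103.81°  ·
  (1,3): δ = 5.38°  ✓
  (2,3): δ = 81.57°  ·
antipodal pairs: 1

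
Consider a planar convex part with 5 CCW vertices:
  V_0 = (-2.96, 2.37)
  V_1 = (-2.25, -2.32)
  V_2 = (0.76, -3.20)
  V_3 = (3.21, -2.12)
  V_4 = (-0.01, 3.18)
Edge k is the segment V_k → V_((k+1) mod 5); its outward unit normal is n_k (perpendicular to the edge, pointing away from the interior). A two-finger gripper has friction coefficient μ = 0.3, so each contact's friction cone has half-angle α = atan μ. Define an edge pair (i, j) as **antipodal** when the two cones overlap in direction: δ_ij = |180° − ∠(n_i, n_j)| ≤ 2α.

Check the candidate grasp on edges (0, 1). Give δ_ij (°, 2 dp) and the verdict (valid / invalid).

α = atan 0.3 = 16.70°;  2α = 33.40°
edge 0: e_0 = (+0.71, -4.69);  n_0 = (-0.9887, -0.1497)
edge 1: e_1 = (+3.01, -0.88);  n_1 = (-0.2806, -0.9598)
∠(n_0, n_1) = 65.09°
δ = |180° − 65.09°| = 114.91°
114.91° > 2α = 33.40°  →  invalid

δ = 114.91°, invalid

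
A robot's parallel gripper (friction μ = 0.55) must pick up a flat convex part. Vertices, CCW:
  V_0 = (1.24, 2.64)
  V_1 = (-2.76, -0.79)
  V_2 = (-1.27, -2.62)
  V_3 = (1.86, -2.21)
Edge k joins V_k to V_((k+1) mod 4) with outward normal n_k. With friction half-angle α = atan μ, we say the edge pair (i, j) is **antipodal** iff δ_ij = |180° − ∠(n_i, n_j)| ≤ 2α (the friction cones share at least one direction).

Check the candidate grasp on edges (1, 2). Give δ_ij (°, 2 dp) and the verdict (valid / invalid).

α = atan 0.55 = 28.81°;  2α = 57.62°
edge 1: e_1 = (+1.49, -1.83);  n_1 = (-0.7755, -0.6314)
edge 2: e_2 = (+3.13, +0.41);  n_2 = (+0.1299, -0.9915)
∠(n_1, n_2) = 58.31°
δ = |180° − 58.31°| = 121.69°
121.69° > 2α = 57.62°  →  invalid

δ = 121.69°, invalid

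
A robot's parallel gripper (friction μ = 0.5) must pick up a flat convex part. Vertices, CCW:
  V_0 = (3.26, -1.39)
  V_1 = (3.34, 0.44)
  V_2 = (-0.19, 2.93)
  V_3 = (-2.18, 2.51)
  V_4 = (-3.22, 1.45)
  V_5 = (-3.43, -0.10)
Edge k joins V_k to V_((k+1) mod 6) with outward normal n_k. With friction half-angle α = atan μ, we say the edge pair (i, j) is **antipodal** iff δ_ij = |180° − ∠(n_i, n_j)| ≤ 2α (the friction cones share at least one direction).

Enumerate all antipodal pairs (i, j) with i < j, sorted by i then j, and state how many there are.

count = 4; pairs: (0,3), (0,4), (1,5), (2,5)

α = atan 0.5 = 26.57°;  2α = 53.13°
n_0 = (+0.9990, -0.0437)
n_1 = (+0.5764, +0.8172)
n_2 = (-0.2065, +0.9784)
n_3 = (-0.7138, +0.7003)
n_4 = (-0.9909, +0.1343)
n_5 = (-0.1893, -0.9819)
  (0,1): δ = 122.70°  ·
  (0,2): δ = 75.58°  ·
  (0,3): δ = 41.95°  ✓
  (0,4): δ = 5.21°  ✓
  (0,5): δ = 81.59°  ·
  (1,2): δ = 132.88°  ·
  (1,3): δ = 99.26°  ·
  (1,4): δ = 62.52°  ·
  (1,5): δ = 24.28°  ✓
  (2,3): δ = 146.37°  ·
  (2,4): δ = 109.63°  ·
  (2,5): δ = 22.83°  ✓
  (3,4): δ = 143.26°  ·
  (3,5): δ = 56.46°  ·
  (4,5): δ = 93.20°  ·
antipodal pairs: 4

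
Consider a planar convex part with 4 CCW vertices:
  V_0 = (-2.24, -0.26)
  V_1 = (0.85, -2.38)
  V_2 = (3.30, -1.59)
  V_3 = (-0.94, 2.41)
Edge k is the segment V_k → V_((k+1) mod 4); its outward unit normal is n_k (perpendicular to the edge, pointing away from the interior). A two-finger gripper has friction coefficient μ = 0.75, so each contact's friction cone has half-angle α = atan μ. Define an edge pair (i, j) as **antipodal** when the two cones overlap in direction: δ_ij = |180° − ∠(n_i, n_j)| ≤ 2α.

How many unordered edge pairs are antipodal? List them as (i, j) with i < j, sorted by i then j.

count = 4; pairs: (0,2), (1,2), (1,3), (2,3)

α = atan 0.75 = 36.87°;  2α = 73.74°
n_0 = (-0.5657, -0.8246)
n_1 = (+0.3069, -0.9517)
n_2 = (+0.6862, +0.7274)
n_3 = (-0.8991, +0.4378)
  (0,1): δ = 127.67°  ·
  (0,2): δ = 8.88°  ✓
  (0,3): δ = 98.49°  ·
  (1,2): δ = 61.20°  ✓
  (1,3): δ = 46.17°  ✓
  (2,3): δ = 72.63°  ✓
antipodal pairs: 4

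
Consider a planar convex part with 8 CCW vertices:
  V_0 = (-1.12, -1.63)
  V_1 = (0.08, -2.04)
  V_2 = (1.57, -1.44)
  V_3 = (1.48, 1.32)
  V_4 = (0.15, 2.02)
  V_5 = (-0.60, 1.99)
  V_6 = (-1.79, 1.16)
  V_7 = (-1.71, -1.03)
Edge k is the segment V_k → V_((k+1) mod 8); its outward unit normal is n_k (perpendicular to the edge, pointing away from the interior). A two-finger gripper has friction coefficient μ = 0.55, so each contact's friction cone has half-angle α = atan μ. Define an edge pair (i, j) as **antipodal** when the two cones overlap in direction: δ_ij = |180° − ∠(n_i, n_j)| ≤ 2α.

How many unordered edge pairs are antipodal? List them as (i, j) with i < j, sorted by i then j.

count = 11; pairs: (0,3), (0,4), (0,5), (1,3), (1,4), (1,5), (2,5), (2,6), (2,7), (3,7), (4,7)

α = atan 0.55 = 28.81°;  2α = 57.62°
n_0 = (-0.3233, -0.9463)
n_1 = (+0.3735, -0.9276)
n_2 = (+0.9995, +0.0326)
n_3 = (+0.4657, +0.8849)
n_4 = (-0.0400, +0.9992)
n_5 = (-0.5721, +0.8202)
n_6 = (-0.9993, -0.0365)
n_7 = (-0.7130, -0.7011)
  (0,1): δ = 139.20°  ·
  (0,2): δ = 69.27°  ·
  (0,3): δ = 8.89°  ✓
  (0,4): δ = 21.15°  ✓
  (0,5): δ = 53.76°  ✓
  (0,6): δ = 110.96°  ·
  (0,7): δ = 153.38°  ·
  (1,2): δ = 110.07°  ·
  (1,3): δ = 49.69°  ✓
  (1,4): δ = 19.64°  ✓
  (1,5): δ = 12.96°  ✓
  (1,6): δ = 70.16°  ·
  (1,7): δ = 112.58°  ·
  (2,3): δ = 119.63°  ·
  (2,4): δ = 89.58°  ·
  (2,5): δ = 56.97°  ✓
  (2,6): δ = 0.22°  ✓
  (2,7): δ = 42.65°  ✓
  (3,4): δ = 149.95°  ·
  (3,5): δ = 117.35°  ·
  (3,6): δ = 60.15°  ·
  (3,7): δ = 17.72°  ✓
  (4,5): δ = 147.40°  ·
  (4,6): δ = 90.20°  ·
  (4,7): δ = 47.77°  ✓
  (5,6): δ = 122.80°  ·
  (5,7): δ = 80.38°  ·
  (6,7): δ = 137.57°  ·
antipodal pairs: 11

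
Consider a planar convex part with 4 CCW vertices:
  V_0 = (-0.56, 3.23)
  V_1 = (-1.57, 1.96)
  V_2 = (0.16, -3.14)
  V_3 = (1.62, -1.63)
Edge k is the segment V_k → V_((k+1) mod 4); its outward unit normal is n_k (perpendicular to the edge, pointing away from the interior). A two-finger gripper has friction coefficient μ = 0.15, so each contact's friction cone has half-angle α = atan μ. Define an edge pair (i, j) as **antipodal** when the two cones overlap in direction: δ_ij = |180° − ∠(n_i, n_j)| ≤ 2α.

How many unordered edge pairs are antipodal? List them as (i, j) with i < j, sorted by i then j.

α = atan 0.15 = 8.53°;  2α = 17.06°
n_0 = (-0.7827, +0.6224)
n_1 = (-0.9470, -0.3212)
n_2 = (+0.7189, -0.6951)
n_3 = (+0.9124, +0.4093)
  (0,1): δ = 122.77°  ·
  (0,2): δ = 5.54°  ✓
  (0,3): δ = 62.65°  ·
  (1,2): δ = 62.77°  ·
  (1,3): δ = 5.42°  ✓
  (2,3): δ = 111.81°  ·
antipodal pairs: 2

count = 2; pairs: (0,2), (1,3)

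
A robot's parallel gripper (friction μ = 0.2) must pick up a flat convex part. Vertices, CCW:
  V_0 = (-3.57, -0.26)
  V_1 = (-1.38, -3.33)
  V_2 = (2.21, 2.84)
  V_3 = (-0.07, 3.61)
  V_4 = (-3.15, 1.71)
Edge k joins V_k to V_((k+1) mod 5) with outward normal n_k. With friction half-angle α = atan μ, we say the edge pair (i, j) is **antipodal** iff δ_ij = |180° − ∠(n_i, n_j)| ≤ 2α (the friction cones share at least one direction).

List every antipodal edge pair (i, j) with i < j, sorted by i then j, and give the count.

count = 1; pairs: (1,4)

α = atan 0.2 = 11.31°;  2α = 22.62°
n_0 = (-0.8141, -0.5807)
n_1 = (+0.8643, -0.5029)
n_2 = (+0.3200, +0.9474)
n_3 = (-0.5250, +0.8511)
n_4 = (-0.9780, +0.2085)
  (0,1): δ = 65.70°  ·
  (0,2): δ = 35.84°  ·
  (0,3): δ = 86.17°  ·
  (0,4): δ = 132.46°  ·
  (1,2): δ = 78.47°  ·
  (1,3): δ = 28.14°  ·
  (1,4): δ = 18.16°  ✓
  (2,3): δ = 129.67°  ·
  (2,4): δ = 83.37°  ·
  (3,4): δ = 133.70°  ·
antipodal pairs: 1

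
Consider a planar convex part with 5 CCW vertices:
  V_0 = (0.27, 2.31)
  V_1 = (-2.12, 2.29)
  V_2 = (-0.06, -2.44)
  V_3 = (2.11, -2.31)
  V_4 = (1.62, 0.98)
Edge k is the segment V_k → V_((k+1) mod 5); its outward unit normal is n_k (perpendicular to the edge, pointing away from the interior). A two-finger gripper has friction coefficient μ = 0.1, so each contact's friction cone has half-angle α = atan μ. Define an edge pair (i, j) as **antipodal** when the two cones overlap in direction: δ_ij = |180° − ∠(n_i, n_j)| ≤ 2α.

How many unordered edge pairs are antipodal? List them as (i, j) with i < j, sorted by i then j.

α = atan 0.1 = 5.71°;  2α = 11.42°
n_0 = (-0.0084, +1.0000)
n_1 = (-0.9168, -0.3993)
n_2 = (+0.0598, -0.9982)
n_3 = (+0.9891, +0.1473)
n_4 = (+0.7018, +0.7124)
  (0,1): δ = 66.95°  ·
  (0,2): δ = 2.95°  ✓
  (0,3): δ = 97.99°  ·
  (0,4): δ = 134.95°  ·
  (1,2): δ = 110.11°  ·
  (1,3): δ = 15.06°  ·
  (1,4): δ = 21.89°  ·
  (2,3): δ = 84.96°  ·
  (2,4): δ = 48.00°  ·
  (3,4): δ = 143.04°  ·
antipodal pairs: 1

count = 1; pairs: (0,2)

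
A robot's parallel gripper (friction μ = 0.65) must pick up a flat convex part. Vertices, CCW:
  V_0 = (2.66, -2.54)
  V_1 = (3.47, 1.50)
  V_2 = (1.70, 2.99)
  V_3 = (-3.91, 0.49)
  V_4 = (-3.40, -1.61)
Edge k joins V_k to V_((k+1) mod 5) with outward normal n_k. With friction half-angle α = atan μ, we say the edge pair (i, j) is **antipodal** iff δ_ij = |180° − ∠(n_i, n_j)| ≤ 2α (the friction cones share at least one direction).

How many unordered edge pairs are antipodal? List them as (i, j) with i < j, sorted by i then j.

count = 5; pairs: (0,2), (0,3), (1,3), (1,4), (2,4)

α = atan 0.65 = 33.02°;  2α = 66.05°
n_0 = (+0.9805, -0.1966)
n_1 = (+0.6440, +0.7650)
n_2 = (-0.4070, +0.9134)
n_3 = (-0.9718, -0.2360)
n_4 = (-0.1517, -0.9884)
  (0,1): δ = 118.75°  ·
  (0,2): δ = 54.64°  ✓
  (0,3): δ = 24.99°  ✓
  (0,4): δ = 92.61°  ·
  (1,2): δ = 115.89°  ·
  (1,3): δ = 36.26°  ✓
  (1,4): δ = 31.37°  ✓
  (2,3): δ = 100.37°  ·
  (2,4): δ = 32.74°  ✓
  (3,4): δ = 112.38°  ·
antipodal pairs: 5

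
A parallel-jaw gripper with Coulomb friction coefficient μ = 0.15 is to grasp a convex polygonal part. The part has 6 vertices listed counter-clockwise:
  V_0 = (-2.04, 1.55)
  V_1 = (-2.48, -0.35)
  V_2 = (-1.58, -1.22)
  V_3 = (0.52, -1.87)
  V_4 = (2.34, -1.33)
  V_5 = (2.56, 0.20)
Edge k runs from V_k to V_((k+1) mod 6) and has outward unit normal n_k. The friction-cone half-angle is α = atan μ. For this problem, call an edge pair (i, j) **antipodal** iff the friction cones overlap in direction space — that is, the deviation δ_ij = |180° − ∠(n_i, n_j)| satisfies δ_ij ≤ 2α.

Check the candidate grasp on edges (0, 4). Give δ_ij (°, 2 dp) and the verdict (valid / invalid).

δ = 4.86°, valid

α = atan 0.15 = 8.53°;  2α = 17.06°
edge 0: e_0 = (-0.44, -1.90);  n_0 = (-0.9742, +0.2256)
edge 4: e_4 = (+0.22, +1.53);  n_4 = (+0.9898, -0.1423)
∠(n_0, n_4) = 175.14°
δ = |180° − 175.14°| = 4.86°
4.86° ≤ 2α = 17.06°  →  valid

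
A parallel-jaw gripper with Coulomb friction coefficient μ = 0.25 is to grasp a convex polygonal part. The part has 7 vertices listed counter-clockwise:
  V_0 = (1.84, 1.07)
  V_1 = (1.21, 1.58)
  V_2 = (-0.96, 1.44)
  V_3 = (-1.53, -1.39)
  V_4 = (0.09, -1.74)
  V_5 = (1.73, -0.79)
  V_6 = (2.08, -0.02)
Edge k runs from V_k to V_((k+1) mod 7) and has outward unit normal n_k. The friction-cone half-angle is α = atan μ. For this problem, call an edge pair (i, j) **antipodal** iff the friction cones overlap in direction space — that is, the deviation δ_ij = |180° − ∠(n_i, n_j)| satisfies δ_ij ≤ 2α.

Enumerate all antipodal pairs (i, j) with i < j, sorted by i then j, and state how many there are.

α = atan 0.25 = 14.04°;  2α = 28.07°
n_0 = (+0.6292, +0.7772)
n_1 = (-0.0644, +0.9979)
n_2 = (-0.9803, +0.1974)
n_3 = (-0.2112, -0.9774)
n_4 = (+0.5012, -0.8653)
n_5 = (+0.9104, -0.4138)
n_6 = (+0.9766, +0.2150)
  (0,1): δ = 137.32°  ·
  (0,2): δ = 62.40°  ·
  (0,3): δ = 26.80°  ✓
  (0,4): δ = 69.07°  ·
  (0,5): δ = 104.55°  ·
  (0,6): δ = 141.41°  ·
  (1,2): δ = 105.08°  ·
  (1,3): δ = 15.88°  ✓
  (1,4): δ = 26.39°  ✓
  (1,5): δ = 61.86°  ·
  (1,6): δ = 98.73°  ·
  (2,3): δ = 90.80°  ·
  (2,4): δ = 48.53°  ·
  (2,5): δ = 13.06°  ✓
  (2,6): δ = 23.81°  ✓
  (3,4): δ = 137.73°  ·
  (3,5): δ = 102.25°  ·
  (3,6): δ = 65.39°  ·
  (4,5): δ = 144.53°  ·
  (4,6): δ = 107.66°  ·
  (5,6): δ = 143.14°  ·
antipodal pairs: 5

count = 5; pairs: (0,3), (1,3), (1,4), (2,5), (2,6)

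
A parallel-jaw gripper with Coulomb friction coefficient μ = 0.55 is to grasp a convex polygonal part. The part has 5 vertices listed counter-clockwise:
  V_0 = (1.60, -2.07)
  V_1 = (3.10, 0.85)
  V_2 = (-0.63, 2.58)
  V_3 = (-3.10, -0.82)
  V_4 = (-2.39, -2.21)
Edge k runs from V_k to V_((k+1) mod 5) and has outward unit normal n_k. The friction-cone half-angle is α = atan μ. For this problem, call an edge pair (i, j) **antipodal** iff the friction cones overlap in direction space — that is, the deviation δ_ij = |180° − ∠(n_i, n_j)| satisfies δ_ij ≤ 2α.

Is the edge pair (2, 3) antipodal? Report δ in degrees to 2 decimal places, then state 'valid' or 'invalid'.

α = atan 0.55 = 28.81°;  2α = 57.62°
edge 2: e_2 = (-2.47, -3.40);  n_2 = (-0.8090, +0.5877)
edge 3: e_3 = (+0.71, -1.39);  n_3 = (-0.8906, -0.4549)
∠(n_2, n_3) = 63.05°
δ = |180° − 63.05°| = 116.95°
116.95° > 2α = 57.62°  →  invalid

δ = 116.95°, invalid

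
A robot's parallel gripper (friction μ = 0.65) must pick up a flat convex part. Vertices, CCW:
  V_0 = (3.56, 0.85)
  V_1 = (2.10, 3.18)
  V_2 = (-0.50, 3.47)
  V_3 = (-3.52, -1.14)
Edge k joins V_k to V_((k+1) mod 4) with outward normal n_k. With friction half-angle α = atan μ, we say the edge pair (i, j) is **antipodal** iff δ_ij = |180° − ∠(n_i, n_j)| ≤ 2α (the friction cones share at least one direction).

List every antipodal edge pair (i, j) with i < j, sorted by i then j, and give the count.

α = atan 0.65 = 33.02°;  2α = 66.05°
n_0 = (+0.8474, +0.5310)
n_1 = (+0.1109, +0.9938)
n_2 = (-0.8365, +0.5480)
n_3 = (+0.2706, -0.9627)
  (0,1): δ = 128.44°  ·
  (0,2): δ = 65.30°  ✓
  (0,3): δ = 73.63°  ·
  (1,2): δ = 116.86°  ·
  (1,3): δ = 22.06°  ✓
  (2,3): δ = 41.07°  ✓
antipodal pairs: 3

count = 3; pairs: (0,2), (1,3), (2,3)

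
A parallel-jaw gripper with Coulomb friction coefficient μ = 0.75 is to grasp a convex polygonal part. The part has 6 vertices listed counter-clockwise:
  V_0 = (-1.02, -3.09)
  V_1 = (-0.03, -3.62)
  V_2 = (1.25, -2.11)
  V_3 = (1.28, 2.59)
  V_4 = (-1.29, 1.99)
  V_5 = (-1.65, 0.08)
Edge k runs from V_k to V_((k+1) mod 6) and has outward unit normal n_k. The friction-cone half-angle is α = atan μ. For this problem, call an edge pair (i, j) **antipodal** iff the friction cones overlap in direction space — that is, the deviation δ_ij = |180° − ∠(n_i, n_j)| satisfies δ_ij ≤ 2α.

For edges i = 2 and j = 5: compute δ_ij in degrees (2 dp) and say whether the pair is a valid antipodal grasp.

α = atan 0.75 = 36.87°;  2α = 73.74°
edge 2: e_2 = (+0.03, +4.70);  n_2 = (+1.0000, -0.0064)
edge 5: e_5 = (+0.63, -3.17);  n_5 = (-0.9808, -0.1949)
∠(n_2, n_5) = 168.39°
δ = |180° − 168.39°| = 11.61°
11.61° ≤ 2α = 73.74°  →  valid

δ = 11.61°, valid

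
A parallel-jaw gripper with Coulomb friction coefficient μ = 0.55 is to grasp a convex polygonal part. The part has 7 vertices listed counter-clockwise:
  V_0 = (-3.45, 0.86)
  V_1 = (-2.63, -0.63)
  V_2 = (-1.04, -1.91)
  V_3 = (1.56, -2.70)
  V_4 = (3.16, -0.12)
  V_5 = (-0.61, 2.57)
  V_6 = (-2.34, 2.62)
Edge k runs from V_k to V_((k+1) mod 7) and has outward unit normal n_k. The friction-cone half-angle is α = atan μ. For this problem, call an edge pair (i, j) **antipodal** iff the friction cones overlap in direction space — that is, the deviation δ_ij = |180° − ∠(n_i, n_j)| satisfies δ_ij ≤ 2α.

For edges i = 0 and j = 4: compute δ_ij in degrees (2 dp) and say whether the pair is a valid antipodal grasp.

α = atan 0.55 = 28.81°;  2α = 57.62°
edge 0: e_0 = (+0.82, -1.49);  n_0 = (-0.8761, -0.4821)
edge 4: e_4 = (-3.77, +2.69);  n_4 = (+0.5808, +0.8140)
∠(n_0, n_4) = 154.33°
δ = |180° − 154.33°| = 25.67°
25.67° ≤ 2α = 57.62°  →  valid

δ = 25.67°, valid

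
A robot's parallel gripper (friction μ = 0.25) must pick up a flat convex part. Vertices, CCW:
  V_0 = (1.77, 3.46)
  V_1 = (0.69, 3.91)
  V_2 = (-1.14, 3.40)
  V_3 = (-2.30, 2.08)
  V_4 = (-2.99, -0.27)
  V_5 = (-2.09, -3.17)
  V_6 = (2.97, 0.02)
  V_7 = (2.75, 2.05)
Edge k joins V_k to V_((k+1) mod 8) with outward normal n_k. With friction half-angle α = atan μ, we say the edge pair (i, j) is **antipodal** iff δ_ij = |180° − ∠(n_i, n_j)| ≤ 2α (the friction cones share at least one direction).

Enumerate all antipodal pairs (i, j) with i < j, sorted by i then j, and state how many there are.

count = 5; pairs: (1,5), (2,5), (3,6), (4,6), (4,7)

α = atan 0.25 = 14.04°;  2α = 28.07°
n_0 = (+0.3846, +0.9231)
n_1 = (-0.2685, +0.9633)
n_2 = (-0.7512, +0.6601)
n_3 = (-0.9595, +0.2817)
n_4 = (-0.9551, -0.2964)
n_5 = (+0.5333, -0.8459)
n_6 = (+0.9942, +0.1077)
n_7 = (+0.8211, +0.5707)
  (0,1): δ = 141.81°  ·
  (0,2): δ = 108.69°  ·
  (0,3): δ = 83.74°  ·
  (0,4): δ = 50.14°  ·
  (0,5): δ = 54.85°  ·
  (0,6): δ = 118.81°  ·
  (0,7): δ = 147.42°  ·
  (1,2): δ = 146.88°  ·
  (1,3): δ = 121.94°  ·
  (1,4): δ = 88.33°  ·
  (1,5): δ = 16.66°  ✓
  (1,6): δ = 80.61°  ·
  (1,7): δ = 109.23°  ·
  (2,3): δ = 155.05°  ·
  (2,4): δ = 121.45°  ·
  (2,5): δ = 16.46°  ✓
  (2,6): δ = 47.49°  ·
  (2,7): δ = 76.11°  ·
  (3,4): δ = 146.40°  ·
  (3,5): δ = 41.41°  ·
  (3,6): δ = 22.55°  ✓
  (3,7): δ = 51.16°  ·
  (4,5): δ = 75.01°  ·
  (4,6): δ = 11.06°  ✓
  (4,7): δ = 17.56°  ✓
  (5,6): δ = 116.04°  ·
  (5,7): δ = 87.43°  ·
  (6,7): δ = 151.38°  ·
antipodal pairs: 5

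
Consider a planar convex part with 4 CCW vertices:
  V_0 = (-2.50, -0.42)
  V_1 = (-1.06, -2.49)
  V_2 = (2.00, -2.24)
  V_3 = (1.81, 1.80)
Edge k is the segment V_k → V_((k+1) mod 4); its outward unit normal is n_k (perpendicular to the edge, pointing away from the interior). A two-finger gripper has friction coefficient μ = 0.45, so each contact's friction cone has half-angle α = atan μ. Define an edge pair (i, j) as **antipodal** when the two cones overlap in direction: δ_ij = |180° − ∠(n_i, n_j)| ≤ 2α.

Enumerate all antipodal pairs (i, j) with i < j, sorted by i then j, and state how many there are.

α = atan 0.45 = 24.23°;  2α = 48.46°
n_0 = (-0.8209, -0.5711)
n_1 = (+0.0814, -0.9967)
n_2 = (+0.9989, +0.0470)
n_3 = (-0.4579, +0.8890)
  (0,1): δ = 120.15°  ·
  (0,2): δ = 32.13°  ✓
  (0,3): δ = 82.43°  ·
  (1,2): δ = 91.98°  ·
  (1,3): δ = 22.58°  ✓
  (2,3): δ = 65.44°  ·
antipodal pairs: 2

count = 2; pairs: (0,2), (1,3)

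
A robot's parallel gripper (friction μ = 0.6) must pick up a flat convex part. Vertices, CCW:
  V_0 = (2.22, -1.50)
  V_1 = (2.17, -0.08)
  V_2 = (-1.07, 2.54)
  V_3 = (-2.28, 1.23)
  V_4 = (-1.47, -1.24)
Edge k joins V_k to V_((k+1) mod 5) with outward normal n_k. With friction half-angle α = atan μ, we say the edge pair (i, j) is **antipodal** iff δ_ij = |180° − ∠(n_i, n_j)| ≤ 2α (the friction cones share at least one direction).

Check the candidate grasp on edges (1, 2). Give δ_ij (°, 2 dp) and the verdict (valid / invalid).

α = atan 0.6 = 30.96°;  2α = 61.93°
edge 1: e_1 = (-3.24, +2.62);  n_1 = (+0.6288, +0.7776)
edge 2: e_2 = (-1.21, -1.31);  n_2 = (-0.7346, +0.6785)
∠(n_1, n_2) = 86.23°
δ = |180° − 86.23°| = 93.77°
93.77° > 2α = 61.93°  →  invalid

δ = 93.77°, invalid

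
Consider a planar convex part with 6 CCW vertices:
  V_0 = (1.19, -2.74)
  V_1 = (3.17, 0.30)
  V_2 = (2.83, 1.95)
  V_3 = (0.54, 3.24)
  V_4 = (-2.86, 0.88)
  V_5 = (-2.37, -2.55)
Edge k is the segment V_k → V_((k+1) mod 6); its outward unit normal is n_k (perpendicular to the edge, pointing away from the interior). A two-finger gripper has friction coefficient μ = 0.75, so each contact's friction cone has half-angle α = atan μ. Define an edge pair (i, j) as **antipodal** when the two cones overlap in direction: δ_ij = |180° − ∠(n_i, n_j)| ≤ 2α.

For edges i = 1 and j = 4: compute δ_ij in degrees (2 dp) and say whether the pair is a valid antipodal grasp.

δ = 3.51°, valid

α = atan 0.75 = 36.87°;  2α = 73.74°
edge 1: e_1 = (-0.34, +1.65);  n_1 = (+0.9794, +0.2018)
edge 4: e_4 = (+0.49, -3.43);  n_4 = (-0.9899, -0.1414)
∠(n_1, n_4) = 176.49°
δ = |180° − 176.49°| = 3.51°
3.51° ≤ 2α = 73.74°  →  valid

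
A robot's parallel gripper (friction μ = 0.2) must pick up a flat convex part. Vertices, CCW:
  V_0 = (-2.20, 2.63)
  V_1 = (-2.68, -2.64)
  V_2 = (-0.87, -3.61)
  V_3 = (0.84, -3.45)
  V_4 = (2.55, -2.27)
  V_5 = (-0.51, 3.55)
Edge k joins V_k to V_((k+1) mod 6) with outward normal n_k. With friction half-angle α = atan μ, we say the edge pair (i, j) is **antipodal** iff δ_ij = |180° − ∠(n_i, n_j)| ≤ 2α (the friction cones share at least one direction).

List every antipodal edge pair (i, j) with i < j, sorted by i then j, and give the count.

count = 1; pairs: (3,5)

α = atan 0.2 = 11.31°;  2α = 22.62°
n_0 = (-0.9959, +0.0907)
n_1 = (-0.4724, -0.8814)
n_2 = (+0.0932, -0.9957)
n_3 = (+0.5680, -0.8231)
n_4 = (+0.8851, +0.4654)
n_5 = (-0.4781, +0.8783)
  (0,1): δ = 112.98°  ·
  (0,2): δ = 79.45°  ·
  (0,3): δ = 50.19°  ·
  (0,4): δ = 32.94°  ·
  (0,5): δ = 123.77°  ·
  (1,2): δ = 146.47°  ·
  (1,3): δ = 117.20°  ·
  (1,4): δ = 34.08°  ·
  (1,5): δ = 56.75°  ·
  (2,3): δ = 150.74°  ·
  (2,4): δ = 67.61°  ·
  (2,5): δ = 23.22°  ·
  (3,4): δ = 96.87°  ·
  (3,5): δ = 6.05°  ✓
  (4,5): δ = 89.17°  ·
antipodal pairs: 1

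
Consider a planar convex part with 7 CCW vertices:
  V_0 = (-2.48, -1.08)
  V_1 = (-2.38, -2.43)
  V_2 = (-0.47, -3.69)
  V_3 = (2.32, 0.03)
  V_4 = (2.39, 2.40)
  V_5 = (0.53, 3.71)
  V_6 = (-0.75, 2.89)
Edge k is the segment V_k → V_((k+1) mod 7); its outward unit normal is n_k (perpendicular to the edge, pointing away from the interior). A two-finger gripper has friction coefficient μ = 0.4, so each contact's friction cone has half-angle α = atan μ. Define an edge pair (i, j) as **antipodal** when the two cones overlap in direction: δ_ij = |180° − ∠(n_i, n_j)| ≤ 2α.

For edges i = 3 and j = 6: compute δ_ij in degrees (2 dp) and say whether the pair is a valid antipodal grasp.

δ = 21.85°, valid

α = atan 0.4 = 21.80°;  2α = 43.60°
edge 3: e_3 = (+0.07, +2.37);  n_3 = (+0.9996, -0.0295)
edge 6: e_6 = (-1.73, -3.97);  n_6 = (-0.9167, +0.3995)
∠(n_3, n_6) = 158.15°
δ = |180° − 158.15°| = 21.85°
21.85° ≤ 2α = 43.60°  →  valid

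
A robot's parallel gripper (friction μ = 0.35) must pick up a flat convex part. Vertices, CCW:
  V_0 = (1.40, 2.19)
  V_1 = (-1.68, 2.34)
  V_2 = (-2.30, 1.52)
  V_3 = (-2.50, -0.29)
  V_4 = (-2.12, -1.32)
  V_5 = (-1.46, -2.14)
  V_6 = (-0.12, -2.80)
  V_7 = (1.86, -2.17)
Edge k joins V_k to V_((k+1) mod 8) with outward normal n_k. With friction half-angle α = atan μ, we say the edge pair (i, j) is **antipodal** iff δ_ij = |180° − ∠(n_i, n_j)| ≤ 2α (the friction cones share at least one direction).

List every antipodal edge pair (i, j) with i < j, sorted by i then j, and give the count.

count = 6; pairs: (0,5), (0,6), (1,6), (2,7), (3,7), (4,7)

α = atan 0.35 = 19.29°;  2α = 38.58°
n_0 = (+0.0486, +0.9988)
n_1 = (-0.7977, +0.6031)
n_2 = (-0.9940, +0.1098)
n_3 = (-0.9382, -0.3461)
n_4 = (-0.7790, -0.6270)
n_5 = (-0.4418, -0.8971)
n_6 = (+0.3032, -0.9529)
n_7 = (+0.9945, +0.1049)
  (0,1): δ = 124.30°  ·
  (0,2): δ = 93.52°  ·
  (0,3): δ = 66.96°  ·
  (0,4): δ = 48.38°  ·
  (0,5): δ = 23.43°  ✓
  (0,6): δ = 20.44°  ✓
  (0,7): δ = 98.81°  ·
  (1,2): δ = 149.21°  ·
  (1,3): δ = 122.66°  ·
  (1,4): δ = 104.08°  ·
  (1,5): δ = 79.13°  ·
  (1,6): δ = 35.26°  ✓
  (1,7): δ = 43.12°  ·
  (2,3): δ = 153.44°  ·
  (2,4): δ = 134.86°  ·
  (2,5): δ = 109.92°  ·
  (2,6): δ = 66.04°  ·
  (2,7): δ = 12.33°  ✓
  (3,4): δ = 161.42°  ·
  (3,5): δ = 136.47°  ·
  (3,6): δ = 92.60°  ·
  (3,7): δ = 14.23°  ✓
  (4,5): δ = 155.05°  ·
  (4,6): δ = 111.18°  ·
  (4,7): δ = 32.81°  ✓
  (5,6): δ = 136.13°  ·
  (5,7): δ = 57.76°  ·
  (6,7): δ = 101.63°  ·
antipodal pairs: 6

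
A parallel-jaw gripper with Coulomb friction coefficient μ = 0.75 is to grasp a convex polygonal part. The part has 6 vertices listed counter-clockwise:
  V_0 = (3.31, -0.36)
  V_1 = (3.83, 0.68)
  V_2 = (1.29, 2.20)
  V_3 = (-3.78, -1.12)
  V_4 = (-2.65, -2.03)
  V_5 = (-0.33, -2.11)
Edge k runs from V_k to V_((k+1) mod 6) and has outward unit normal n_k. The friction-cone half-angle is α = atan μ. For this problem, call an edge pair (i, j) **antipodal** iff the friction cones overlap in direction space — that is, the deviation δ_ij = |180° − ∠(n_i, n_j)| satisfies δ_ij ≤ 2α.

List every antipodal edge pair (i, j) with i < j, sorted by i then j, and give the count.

count = 7; pairs: (0,2), (1,3), (1,4), (1,5), (2,3), (2,4), (2,5)

α = atan 0.75 = 36.87°;  2α = 73.74°
n_0 = (+0.8944, -0.4472)
n_1 = (+0.5135, +0.8581)
n_2 = (-0.5478, +0.8366)
n_3 = (-0.6272, -0.7788)
n_4 = (-0.0345, -0.9994)
n_5 = (+0.4333, -0.9013)
  (0,1): δ = 94.33°  ·
  (0,2): δ = 30.22°  ✓
  (0,3): δ = 77.72°  ·
  (0,4): δ = 114.59°  ·
  (0,5): δ = 142.24°  ·
  (1,2): δ = 115.88°  ·
  (1,3): δ = 7.95°  ✓
  (1,4): δ = 28.92°  ✓
  (1,5): δ = 56.57°  ✓
  (2,3): δ = 72.06°  ✓
  (2,4): δ = 35.19°  ✓
  (2,5): δ = 7.54°  ✓
  (3,4): δ = 143.13°  ·
  (3,5): δ = 115.48°  ·
  (4,5): δ = 152.35°  ·
antipodal pairs: 7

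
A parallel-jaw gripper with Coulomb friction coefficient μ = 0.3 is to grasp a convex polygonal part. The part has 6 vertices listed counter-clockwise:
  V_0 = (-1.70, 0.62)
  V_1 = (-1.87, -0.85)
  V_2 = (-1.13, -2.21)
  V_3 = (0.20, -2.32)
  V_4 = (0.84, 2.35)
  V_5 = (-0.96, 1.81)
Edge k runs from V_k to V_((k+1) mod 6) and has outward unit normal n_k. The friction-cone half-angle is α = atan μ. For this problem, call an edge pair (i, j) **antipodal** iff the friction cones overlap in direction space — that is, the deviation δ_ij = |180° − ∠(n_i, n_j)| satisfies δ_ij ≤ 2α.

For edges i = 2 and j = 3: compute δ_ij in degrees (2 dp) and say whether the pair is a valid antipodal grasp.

α = atan 0.3 = 16.70°;  2α = 33.40°
edge 2: e_2 = (+1.33, -0.11);  n_2 = (-0.0824, -0.9966)
edge 3: e_3 = (+0.64, +4.67);  n_3 = (+0.9907, -0.1358)
∠(n_2, n_3) = 86.92°
δ = |180° − 86.92°| = 93.08°
93.08° > 2α = 33.40°  →  invalid

δ = 93.08°, invalid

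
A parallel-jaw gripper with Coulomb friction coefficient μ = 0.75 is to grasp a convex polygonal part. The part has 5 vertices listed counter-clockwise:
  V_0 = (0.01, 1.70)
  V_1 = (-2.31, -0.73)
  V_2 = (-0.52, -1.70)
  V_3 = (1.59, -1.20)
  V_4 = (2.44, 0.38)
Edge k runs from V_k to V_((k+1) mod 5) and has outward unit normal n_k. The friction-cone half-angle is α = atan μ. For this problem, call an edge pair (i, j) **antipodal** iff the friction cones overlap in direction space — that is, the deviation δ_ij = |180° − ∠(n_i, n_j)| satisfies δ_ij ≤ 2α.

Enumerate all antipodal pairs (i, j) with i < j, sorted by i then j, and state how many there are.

α = atan 0.75 = 36.87°;  2α = 73.74°
n_0 = (-0.7233, +0.6905)
n_1 = (-0.4764, -0.8792)
n_2 = (+0.2306, -0.9731)
n_3 = (+0.8807, -0.4738)
n_4 = (+0.4773, +0.8787)
  (0,1): δ = 74.78°  ·
  (0,2): δ = 33.00°  ✓
  (0,3): δ = 15.39°  ✓
  (0,4): δ = 105.16°  ·
  (1,2): δ = 138.22°  ·
  (1,3): δ = 89.83°  ·
  (1,4): δ = 0.06°  ✓
  (2,3): δ = 131.61°  ·
  (2,4): δ = 41.84°  ✓
  (3,4): δ = 90.23°  ·
antipodal pairs: 4

count = 4; pairs: (0,2), (0,3), (1,4), (2,4)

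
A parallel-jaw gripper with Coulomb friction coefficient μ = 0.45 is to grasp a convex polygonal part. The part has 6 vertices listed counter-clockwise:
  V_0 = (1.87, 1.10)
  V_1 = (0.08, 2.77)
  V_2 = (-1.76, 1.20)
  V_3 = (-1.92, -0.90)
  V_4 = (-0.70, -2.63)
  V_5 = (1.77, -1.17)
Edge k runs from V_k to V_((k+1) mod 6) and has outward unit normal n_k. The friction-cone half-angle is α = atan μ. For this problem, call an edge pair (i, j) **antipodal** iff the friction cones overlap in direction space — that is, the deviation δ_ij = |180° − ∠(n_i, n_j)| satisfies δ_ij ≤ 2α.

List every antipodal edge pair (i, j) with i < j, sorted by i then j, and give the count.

α = atan 0.45 = 24.23°;  2α = 48.46°
n_0 = (+0.6822, +0.7312)
n_1 = (-0.6491, +0.7607)
n_2 = (-0.9971, +0.0760)
n_3 = (-0.8172, -0.5763)
n_4 = (+0.5088, -0.8609)
n_5 = (+0.9990, -0.0440)
  (0,1): δ = 96.51°  ·
  (0,2): δ = 51.34°  ·
  (0,3): δ = 11.79°  ✓
  (0,4): δ = 73.60°  ·
  (0,5): δ = 130.49°  ·
  (1,2): δ = 134.83°  ·
  (1,3): δ = 95.28°  ·
  (1,4): δ = 9.89°  ✓
  (1,5): δ = 47.00°  ✓
  (2,3): δ = 140.45°  ·
  (2,4): δ = 55.06°  ·
  (2,5): δ = 1.83°  ✓
  (3,4): δ = 94.60°  ·
  (3,5): δ = 37.71°  ✓
  (4,5): δ = 123.11°  ·
antipodal pairs: 5

count = 5; pairs: (0,3), (1,4), (1,5), (2,5), (3,5)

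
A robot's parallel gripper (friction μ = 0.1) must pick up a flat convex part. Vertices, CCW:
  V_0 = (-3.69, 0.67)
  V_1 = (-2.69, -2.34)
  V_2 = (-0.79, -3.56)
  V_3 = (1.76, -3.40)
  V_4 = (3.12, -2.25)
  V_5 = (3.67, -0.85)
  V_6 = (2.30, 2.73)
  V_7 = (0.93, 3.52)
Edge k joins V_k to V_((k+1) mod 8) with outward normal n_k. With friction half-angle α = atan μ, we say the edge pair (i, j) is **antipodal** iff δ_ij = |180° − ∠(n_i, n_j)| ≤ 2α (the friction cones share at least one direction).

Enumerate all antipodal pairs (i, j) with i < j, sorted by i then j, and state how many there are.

count = 3; pairs: (0,5), (1,6), (3,7)

α = atan 0.1 = 5.71°;  2α = 11.42°
n_0 = (-0.9490, -0.3153)
n_1 = (-0.5403, -0.8415)
n_2 = (+0.0626, -0.9980)
n_3 = (+0.6457, -0.7636)
n_4 = (+0.9308, -0.3657)
n_5 = (+0.9339, +0.3574)
n_6 = (+0.4995, +0.8663)
n_7 = (-0.5250, +0.8511)
  (0,1): δ = 141.08°  ·
  (0,2): δ = 104.79°  ·
  (0,3): δ = 68.16°  ·
  (0,4): δ = 39.83°  ·
  (0,5): δ = 2.56°  ✓
  (0,6): δ = 41.65°  ·
  (0,7): δ = 103.29°  ·
  (1,2): δ = 143.70°  ·
  (1,3): δ = 107.08°  ·
  (1,4): δ = 78.74°  ·
  (1,5): δ = 36.35°  ·
  (1,6): δ = 2.74°  ✓
  (1,7): δ = 64.37°  ·
  (2,3): δ = 143.37°  ·
  (2,4): δ = 115.04°  ·
  (2,5): δ = 72.65°  ·
  (2,6): δ = 33.56°  ·
  (2,7): δ = 28.08°  ·
  (3,4): δ = 151.67°  ·
  (3,5): δ = 109.28°  ·
  (3,6): δ = 70.19°  ·
  (3,7): δ = 8.55°  ✓
  (4,5): δ = 137.61°  ·
  (4,6): δ = 98.52°  ·
  (4,7): δ = 36.88°  ·
  (5,6): δ = 140.91°  ·
  (5,7): δ = 79.27°  ·
  (6,7): δ = 118.36°  ·
antipodal pairs: 3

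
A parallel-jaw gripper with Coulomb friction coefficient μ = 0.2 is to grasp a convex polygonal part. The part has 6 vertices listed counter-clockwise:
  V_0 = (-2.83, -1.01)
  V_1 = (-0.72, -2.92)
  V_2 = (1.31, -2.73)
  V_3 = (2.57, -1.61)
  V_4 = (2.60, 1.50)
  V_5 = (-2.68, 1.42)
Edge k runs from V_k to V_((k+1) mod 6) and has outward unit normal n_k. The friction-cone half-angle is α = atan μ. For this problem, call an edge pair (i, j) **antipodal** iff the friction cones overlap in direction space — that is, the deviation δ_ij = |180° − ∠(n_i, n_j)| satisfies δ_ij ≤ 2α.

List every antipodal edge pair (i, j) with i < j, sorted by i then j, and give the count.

count = 2; pairs: (1,4), (3,5)

α = atan 0.2 = 11.31°;  2α = 22.62°
n_0 = (-0.6711, -0.7414)
n_1 = (+0.0932, -0.9956)
n_2 = (+0.6644, -0.7474)
n_3 = (+1.0000, -0.0096)
n_4 = (-0.0151, +0.9999)
n_5 = (-0.9981, +0.0616)
  (0,1): δ = 132.50°  ·
  (0,2): δ = 96.21°  ·
  (0,3): δ = 48.40°  ·
  (0,4): δ = 43.02°  ·
  (0,5): δ = 128.62°  ·
  (1,2): δ = 143.71°  ·
  (1,3): δ = 95.90°  ·
  (1,4): δ = 4.48°  ✓
  (1,5): δ = 81.12°  ·
  (2,3): δ = 132.19°  ·
  (2,4): δ = 40.77°  ·
  (2,5): δ = 44.83°  ·
  (3,4): δ = 88.58°  ·
  (3,5): δ = 2.98°  ✓
  (4,5): δ = 94.40°  ·
antipodal pairs: 2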